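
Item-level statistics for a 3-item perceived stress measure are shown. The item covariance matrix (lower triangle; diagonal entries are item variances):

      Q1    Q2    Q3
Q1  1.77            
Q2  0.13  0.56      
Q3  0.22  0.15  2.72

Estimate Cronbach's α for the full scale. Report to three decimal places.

Cronbach's α = 0.248

sum of item variances = 1.77 + 0.56 + 2.72 = 5.05
Sum of the distinct covariances = 0.50
total variance = 5.05 + 2 × 0.50 = 6.05
α = (k/(k−1))·(1 − sum of item variances/total variance) = (3/2)·(1 − 5.05/6.05) = 0.248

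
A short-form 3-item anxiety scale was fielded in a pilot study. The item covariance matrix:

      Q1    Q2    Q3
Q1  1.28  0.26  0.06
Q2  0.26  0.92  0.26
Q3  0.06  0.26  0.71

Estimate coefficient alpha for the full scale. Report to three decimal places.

Σσ²ᵢ = 1.28 + 0.92 + 0.71 = 2.91
Σ_{i<j} σ_ij = 0.58
Var(T) = 2.91 + 2 × 0.58 = 4.07
α = (k/(k−1))·(1 − Σσ²ᵢ/Var(T)) = (3/2)·(1 − 2.91/4.07) = 0.428

coefficient alpha = 0.428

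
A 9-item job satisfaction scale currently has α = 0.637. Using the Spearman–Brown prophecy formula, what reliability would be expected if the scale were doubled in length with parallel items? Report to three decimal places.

Length factor m = 2
α' = m·α / (1 + (m−1)·α)
   = 2 × 0.637 / (1 + (2 − 1) × 0.637)
   = 1.2740 / 1.6370 = 0.778

predicted reliability = 0.778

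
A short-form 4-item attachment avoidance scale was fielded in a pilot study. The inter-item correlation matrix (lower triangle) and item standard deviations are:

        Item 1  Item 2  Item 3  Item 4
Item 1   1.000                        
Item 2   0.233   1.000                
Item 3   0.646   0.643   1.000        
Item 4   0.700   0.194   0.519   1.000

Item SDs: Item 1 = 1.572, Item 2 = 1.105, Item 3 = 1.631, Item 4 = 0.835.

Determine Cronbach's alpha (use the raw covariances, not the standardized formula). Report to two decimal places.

Σσ²ᵢ = 1.572² + 1.105² + 1.631² + 0.835² = 7.0496
Covariances σ_ij = r_ij · s_i · s_j:
  σ(Item 1,Item 2) = 0.233 × 1.572 × 1.105 = 0.4047
  σ(Item 1,Item 3) = 0.646 × 1.572 × 1.631 = 1.6563
  σ(Item 1,Item 4) = 0.700 × 1.572 × 0.835 = 0.9188
  σ(Item 2,Item 3) = 0.643 × 1.105 × 1.631 = 1.1588
  σ(Item 2,Item 4) = 0.194 × 1.105 × 0.835 = 0.1790
  σ(Item 3,Item 4) = 0.519 × 1.631 × 0.835 = 0.7068
σ²_T = Σσ²ᵢ + 2·Σσ_ij = 7.0496 + 2 × 5.0244 = 17.0984
α = (4/3)·(1 − 7.0496/17.0984) = 0.78

Cronbach's alpha = 0.78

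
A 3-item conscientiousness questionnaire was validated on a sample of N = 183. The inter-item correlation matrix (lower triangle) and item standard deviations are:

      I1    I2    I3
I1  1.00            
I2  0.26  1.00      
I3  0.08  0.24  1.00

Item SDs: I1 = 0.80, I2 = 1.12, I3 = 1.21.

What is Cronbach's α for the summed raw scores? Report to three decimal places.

α = 0.412

Σσ²ᵢ = 0.80² + 1.12² + 1.21² = 3.3585
Covariances σ_ij = r_ij · s_i · s_j:
  σ(I1,I2) = 0.26 × 0.80 × 1.12 = 0.2330
  σ(I1,I3) = 0.08 × 0.80 × 1.21 = 0.0774
  σ(I2,I3) = 0.24 × 1.12 × 1.21 = 0.3252
σ²_T = Σσ²ᵢ + 2·Σσ_ij = 3.3585 + 2 × 0.6356 = 4.6297
α = (3/2)·(1 − 3.3585/4.6297) = 0.412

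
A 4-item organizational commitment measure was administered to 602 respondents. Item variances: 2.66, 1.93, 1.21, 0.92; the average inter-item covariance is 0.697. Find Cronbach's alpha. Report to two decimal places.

Σσ²ᵢ = 2.66 + 1.93 + 1.21 + 0.92 = 6.72
Sum of the 6 distinct covariances = 6 × 0.697 = 4.182
σ²_total = Σσ²ᵢ + 2·Σcov = 6.72 + 2 × 4.182 = 15.084
α = (4/3)·(1 − 6.72/15.084) = 0.74

Cronbach's alpha = 0.74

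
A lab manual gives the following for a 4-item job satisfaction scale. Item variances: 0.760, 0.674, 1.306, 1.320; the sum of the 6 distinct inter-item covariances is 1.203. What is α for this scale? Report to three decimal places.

Σσᵢ² = 0.760 + 0.674 + 1.306 + 1.320 = 4.060
Sum of distinct covariances = 1.203
Var(T) = Σσᵢ² + 2·Σcov = 4.060 + 2 × 1.203 = 6.466
α = (4/3)·(1 − 4.060/6.466) = 0.496

α = 0.496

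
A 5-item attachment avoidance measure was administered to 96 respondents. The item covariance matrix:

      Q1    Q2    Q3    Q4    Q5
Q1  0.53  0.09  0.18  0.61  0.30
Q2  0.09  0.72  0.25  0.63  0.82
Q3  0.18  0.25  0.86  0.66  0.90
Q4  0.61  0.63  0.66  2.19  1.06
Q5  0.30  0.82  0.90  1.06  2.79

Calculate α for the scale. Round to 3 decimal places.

α = 0.760

ΣVar(i) = 0.53 + 0.72 + 0.86 + 2.19 + 2.79 = 7.09
Σ_{i<j} σ_ij = 5.50
total variance = 7.09 + 2 × 5.50 = 18.09
α = (k/(k−1))·(1 − ΣVar(i)/total variance) = (5/4)·(1 − 7.09/18.09) = 0.760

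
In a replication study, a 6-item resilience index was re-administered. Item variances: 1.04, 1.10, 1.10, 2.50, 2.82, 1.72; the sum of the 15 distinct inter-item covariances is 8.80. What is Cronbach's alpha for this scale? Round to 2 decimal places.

Cronbach's alpha = 0.76

sum of item variances = 1.04 + 1.10 + 1.10 + 2.50 + 2.82 + 1.72 = 10.28
Sum of distinct covariances = 8.80
total variance = sum of item variances + 2·Σcov = 10.28 + 2 × 8.80 = 27.88
α = (6/5)·(1 − 10.28/27.88) = 0.76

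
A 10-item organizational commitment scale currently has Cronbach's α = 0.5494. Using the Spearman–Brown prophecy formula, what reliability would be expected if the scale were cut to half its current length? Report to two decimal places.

predicted reliability = 0.38

Length factor m = 1/2
α' = m·α / (1 − (1−m)·α)
   = 1/2 × 0.5494 / (1 − (1 − 1/2) × 0.5494)
   = 0.2747 / 0.7253 = 0.38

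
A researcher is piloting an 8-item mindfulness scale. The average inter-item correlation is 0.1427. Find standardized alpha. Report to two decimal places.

standardized alpha = 0.57

Standardized α = k·r̄ / (1 + (k−1)·r̄) = 8 × 0.1427 / (1 + 7 × 0.1427)
  = 1.1416 / 1.9989 = 0.57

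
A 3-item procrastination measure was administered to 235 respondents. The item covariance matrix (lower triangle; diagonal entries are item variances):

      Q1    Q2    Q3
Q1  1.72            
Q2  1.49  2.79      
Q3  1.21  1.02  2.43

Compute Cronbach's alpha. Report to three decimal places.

Cronbach's alpha = 0.776

Σσ²ᵢ = 1.72 + 2.79 + 2.43 = 6.94
Sum of off-diagonal covariances = 3.72
total variance = 6.94 + 2 × 3.72 = 14.38
α = (k/(k−1))·(1 − Σσ²ᵢ/total variance) = (3/2)·(1 − 6.94/14.38) = 0.776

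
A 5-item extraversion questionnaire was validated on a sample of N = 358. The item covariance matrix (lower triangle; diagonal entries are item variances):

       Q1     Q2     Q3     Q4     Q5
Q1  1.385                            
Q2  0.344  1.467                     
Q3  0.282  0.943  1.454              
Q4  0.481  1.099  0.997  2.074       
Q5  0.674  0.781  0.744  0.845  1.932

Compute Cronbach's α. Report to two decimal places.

Cronbach's α = 0.79

sum of item variances = 1.385 + 1.467 + 1.454 + 2.074 + 1.932 = 8.312
Sum of off-diagonal covariances = 7.190
Var(T) = 8.312 + 2 × 7.190 = 22.692
α = (k/(k−1))·(1 − sum of item variances/Var(T)) = (5/4)·(1 − 8.312/22.692) = 0.79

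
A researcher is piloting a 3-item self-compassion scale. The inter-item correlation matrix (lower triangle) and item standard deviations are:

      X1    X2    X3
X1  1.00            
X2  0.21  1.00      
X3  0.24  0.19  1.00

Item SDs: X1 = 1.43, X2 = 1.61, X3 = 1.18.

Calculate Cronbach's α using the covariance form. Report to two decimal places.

Cronbach's α = 0.44

Σσ²ᵢ = 1.43² + 1.61² + 1.18² = 6.0294
Covariances σ_ij = r_ij · s_i · s_j:
  σ(X1,X2) = 0.21 × 1.43 × 1.61 = 0.4835
  σ(X1,X3) = 0.24 × 1.43 × 1.18 = 0.4050
  σ(X2,X3) = 0.19 × 1.61 × 1.18 = 0.3610
σ²_T = Σσ²ᵢ + 2·Σσ_ij = 6.0294 + 2 × 1.2495 = 8.5284
α = (3/2)·(1 − 6.0294/8.5284) = 0.44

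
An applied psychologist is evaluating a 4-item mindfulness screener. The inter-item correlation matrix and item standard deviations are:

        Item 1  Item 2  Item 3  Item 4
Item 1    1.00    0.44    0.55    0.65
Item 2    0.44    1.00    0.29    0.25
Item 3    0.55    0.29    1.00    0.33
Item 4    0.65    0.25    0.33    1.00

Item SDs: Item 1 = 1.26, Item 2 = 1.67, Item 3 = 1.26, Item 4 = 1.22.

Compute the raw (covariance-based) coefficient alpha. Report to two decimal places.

Σσ²ᵢ = 1.26² + 1.67² + 1.26² + 1.22² = 7.4525
Covariances σ_ij = r_ij · s_i · s_j:
  σ(Item 1,Item 2) = 0.44 × 1.26 × 1.67 = 0.9258
  σ(Item 1,Item 3) = 0.55 × 1.26 × 1.26 = 0.8732
  σ(Item 1,Item 4) = 0.65 × 1.26 × 1.22 = 0.9992
  σ(Item 2,Item 3) = 0.29 × 1.67 × 1.26 = 0.6102
  σ(Item 2,Item 4) = 0.25 × 1.67 × 1.22 = 0.5093
  σ(Item 3,Item 4) = 0.33 × 1.26 × 1.22 = 0.5073
σ²_T = Σσ²ᵢ + 2·Σσ_ij = 7.4525 + 2 × 4.4250 = 16.3025
α = (4/3)·(1 − 7.4525/16.3025) = 0.72

α = 0.72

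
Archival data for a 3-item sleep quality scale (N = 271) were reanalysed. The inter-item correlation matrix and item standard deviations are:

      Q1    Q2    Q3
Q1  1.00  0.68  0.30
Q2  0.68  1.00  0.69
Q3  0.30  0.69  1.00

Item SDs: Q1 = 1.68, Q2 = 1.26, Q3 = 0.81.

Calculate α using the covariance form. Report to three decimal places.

Σσ²ᵢ = 1.68² + 1.26² + 0.81² = 5.0661
Covariances σ_ij = r_ij · s_i · s_j:
  σ(Q1,Q2) = 0.68 × 1.68 × 1.26 = 1.4394
  σ(Q1,Q3) = 0.30 × 1.68 × 0.81 = 0.4082
  σ(Q2,Q3) = 0.69 × 1.26 × 0.81 = 0.7042
σ²_T = Σσ²ᵢ + 2·Σσ_ij = 5.0661 + 2 × 2.5518 = 10.1697
α = (3/2)·(1 − 5.0661/10.1697) = 0.753

α = 0.753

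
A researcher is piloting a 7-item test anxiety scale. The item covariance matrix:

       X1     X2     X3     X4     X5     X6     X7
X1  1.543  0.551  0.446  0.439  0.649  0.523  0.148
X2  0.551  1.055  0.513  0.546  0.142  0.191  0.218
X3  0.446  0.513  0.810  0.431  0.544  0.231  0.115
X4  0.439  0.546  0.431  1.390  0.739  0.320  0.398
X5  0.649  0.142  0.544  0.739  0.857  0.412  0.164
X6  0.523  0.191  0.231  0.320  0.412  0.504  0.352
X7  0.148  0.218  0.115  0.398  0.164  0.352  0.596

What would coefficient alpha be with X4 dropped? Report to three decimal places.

Remaining items: X1, X2, X3, X5, X6, X7 (k = 6).
sum of item variances = 1.543 + 1.055 + 0.810 + 0.857 + 0.504 + 0.596 = 5.365
Var(T) = 5.365 + 2 × 5.199 = 15.763
α (item deleted) = (6/5)·(1 − 5.365/15.763) = 0.792

α = 0.792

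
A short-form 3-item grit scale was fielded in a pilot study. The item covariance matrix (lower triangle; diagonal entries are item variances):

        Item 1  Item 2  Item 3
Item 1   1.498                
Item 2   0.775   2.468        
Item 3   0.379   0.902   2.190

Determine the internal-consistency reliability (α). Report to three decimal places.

α = 0.601

sum of item variances = 1.498 + 2.468 + 2.190 = 6.156
Sum of off-diagonal covariances = 2.056
σ²_T = 6.156 + 2 × 2.056 = 10.268
α = (k/(k−1))·(1 − sum of item variances/σ²_T) = (3/2)·(1 − 6.156/10.268) = 0.601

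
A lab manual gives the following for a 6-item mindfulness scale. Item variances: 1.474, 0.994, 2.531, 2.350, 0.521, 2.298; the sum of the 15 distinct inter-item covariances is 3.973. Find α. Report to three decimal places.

α = 0.526

Σσᵢ² = 1.474 + 0.994 + 2.531 + 2.350 + 0.521 + 2.298 = 10.168
Sum of distinct covariances = 3.973
total variance = Σσᵢ² + 2·Σcov = 10.168 + 2 × 3.973 = 18.114
α = (6/5)·(1 − 10.168/18.114) = 0.526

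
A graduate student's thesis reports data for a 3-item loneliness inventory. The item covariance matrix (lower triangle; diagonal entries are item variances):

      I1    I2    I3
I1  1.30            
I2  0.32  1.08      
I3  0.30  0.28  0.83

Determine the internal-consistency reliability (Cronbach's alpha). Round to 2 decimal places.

α = 0.54

Σσᵢ² = 1.30 + 1.08 + 0.83 = 3.21
Sum of off-diagonal covariances = 0.90
σ²_total = 3.21 + 2 × 0.90 = 5.01
α = (k/(k−1))·(1 − Σσᵢ²/σ²_total) = (3/2)·(1 − 3.21/5.01) = 0.54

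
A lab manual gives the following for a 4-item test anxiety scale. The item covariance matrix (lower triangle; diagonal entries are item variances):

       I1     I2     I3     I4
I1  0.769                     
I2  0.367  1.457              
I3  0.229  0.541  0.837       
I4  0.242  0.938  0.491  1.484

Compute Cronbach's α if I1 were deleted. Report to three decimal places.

Remaining items: I2, I3, I4 (k = 3).
Σσ²ᵢ = 1.457 + 0.837 + 1.484 = 3.778
total variance = 3.778 + 2 × 1.970 = 7.718
α (item deleted) = (3/2)·(1 − 3.778/7.718) = 0.766

α = 0.766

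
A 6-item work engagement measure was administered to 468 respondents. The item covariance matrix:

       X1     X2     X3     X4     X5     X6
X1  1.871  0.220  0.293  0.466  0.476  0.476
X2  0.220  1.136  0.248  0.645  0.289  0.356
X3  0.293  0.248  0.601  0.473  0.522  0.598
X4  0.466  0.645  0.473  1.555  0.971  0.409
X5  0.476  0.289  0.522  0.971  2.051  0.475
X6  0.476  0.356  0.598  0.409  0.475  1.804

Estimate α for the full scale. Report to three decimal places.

Σσ²ᵢ = 1.871 + 1.136 + 0.601 + 1.555 + 2.051 + 1.804 = 9.018
Sum of off-diagonal covariances = 6.917
σ²_total = 9.018 + 2 × 6.917 = 22.852
α = (k/(k−1))·(1 − Σσ²ᵢ/σ²_total) = (6/5)·(1 − 9.018/22.852) = 0.726

α = 0.726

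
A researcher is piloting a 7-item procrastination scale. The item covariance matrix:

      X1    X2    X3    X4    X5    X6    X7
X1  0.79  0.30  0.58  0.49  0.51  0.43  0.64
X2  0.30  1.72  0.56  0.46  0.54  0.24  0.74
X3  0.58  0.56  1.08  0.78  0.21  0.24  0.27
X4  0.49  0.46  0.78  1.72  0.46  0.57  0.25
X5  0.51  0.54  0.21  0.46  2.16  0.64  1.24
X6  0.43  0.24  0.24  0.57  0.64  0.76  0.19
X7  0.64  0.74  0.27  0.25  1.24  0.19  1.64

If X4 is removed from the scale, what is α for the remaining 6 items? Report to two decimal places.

Remaining items: X1, X2, X3, X5, X6, X7 (k = 6).
sum of item variances = 0.79 + 1.72 + 1.08 + 2.16 + 0.76 + 1.64 = 8.15
Var(T) = 8.15 + 2 × 7.33 = 22.81
α (item deleted) = (6/5)·(1 − 8.15/22.81) = 0.77

α = 0.77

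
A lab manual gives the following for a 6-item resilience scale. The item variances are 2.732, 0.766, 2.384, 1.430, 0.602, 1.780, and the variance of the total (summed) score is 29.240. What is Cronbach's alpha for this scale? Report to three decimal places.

Σσᵢ² = 2.732 + 0.766 + 2.384 + 1.430 + 0.602 + 1.780 = 9.694
α = (k/(k−1))·(1 − Σσᵢ²/total variance) = (6/5)·(1 − 9.694/29.240) = 0.802

α = 0.802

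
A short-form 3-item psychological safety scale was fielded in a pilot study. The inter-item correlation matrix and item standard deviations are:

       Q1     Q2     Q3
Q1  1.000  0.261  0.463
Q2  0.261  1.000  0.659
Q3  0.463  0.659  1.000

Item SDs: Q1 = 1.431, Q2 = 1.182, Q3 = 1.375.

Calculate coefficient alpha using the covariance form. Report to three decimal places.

Σσ²ᵢ = 1.431² + 1.182² + 1.375² = 5.3355
Covariances σ_ij = r_ij · s_i · s_j:
  σ(Q1,Q2) = 0.261 × 1.431 × 1.182 = 0.4415
  σ(Q1,Q3) = 0.463 × 1.431 × 1.375 = 0.9110
  σ(Q2,Q3) = 0.659 × 1.182 × 1.375 = 1.0710
σ²_T = Σσ²ᵢ + 2·Σσ_ij = 5.3355 + 2 × 2.4235 = 10.1825
α = (3/2)·(1 − 5.3355/10.1825) = 0.714

α = 0.714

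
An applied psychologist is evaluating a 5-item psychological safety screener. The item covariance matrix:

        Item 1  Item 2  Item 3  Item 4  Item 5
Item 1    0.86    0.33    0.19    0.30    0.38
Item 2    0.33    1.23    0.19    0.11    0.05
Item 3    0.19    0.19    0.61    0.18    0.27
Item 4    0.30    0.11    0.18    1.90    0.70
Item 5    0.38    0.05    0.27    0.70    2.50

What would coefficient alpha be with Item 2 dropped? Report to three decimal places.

coefficient alpha = 0.544

Remaining items: Item 1, Item 3, Item 4, Item 5 (k = 4).
ΣVar(i) = 0.86 + 0.61 + 1.90 + 2.50 = 5.87
σ²_T = 5.87 + 2 × 2.02 = 9.91
α (item deleted) = (4/3)·(1 − 5.87/9.91) = 0.544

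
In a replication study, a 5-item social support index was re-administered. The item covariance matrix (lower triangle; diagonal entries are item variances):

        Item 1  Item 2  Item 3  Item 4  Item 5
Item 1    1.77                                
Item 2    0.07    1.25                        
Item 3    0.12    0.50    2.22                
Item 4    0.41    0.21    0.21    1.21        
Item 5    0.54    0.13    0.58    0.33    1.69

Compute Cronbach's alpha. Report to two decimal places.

Cronbach's alpha = 0.54

Σσᵢ² = 1.77 + 1.25 + 2.22 + 1.21 + 1.69 = 8.14
Sum of the distinct covariances = 3.10
total variance = 8.14 + 2 × 3.10 = 14.34
α = (k/(k−1))·(1 − Σσᵢ²/total variance) = (5/4)·(1 − 8.14/14.34) = 0.54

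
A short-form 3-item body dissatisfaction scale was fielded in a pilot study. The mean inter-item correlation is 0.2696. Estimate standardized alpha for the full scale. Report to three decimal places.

Standardized α = k·r̄ / (1 + (k−1)·r̄) = 3 × 0.2696 / (1 + 2 × 0.2696)
  = 0.8088 / 1.5392 = 0.525

α = 0.525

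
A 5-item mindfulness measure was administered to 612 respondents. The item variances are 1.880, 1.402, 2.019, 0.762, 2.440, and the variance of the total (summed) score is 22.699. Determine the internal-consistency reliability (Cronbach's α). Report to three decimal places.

Σσ²ᵢ = 1.880 + 1.402 + 2.019 + 0.762 + 2.440 = 8.503
α = (k/(k−1))·(1 − Σσ²ᵢ/total variance) = (5/4)·(1 − 8.503/22.699) = 0.782

α = 0.782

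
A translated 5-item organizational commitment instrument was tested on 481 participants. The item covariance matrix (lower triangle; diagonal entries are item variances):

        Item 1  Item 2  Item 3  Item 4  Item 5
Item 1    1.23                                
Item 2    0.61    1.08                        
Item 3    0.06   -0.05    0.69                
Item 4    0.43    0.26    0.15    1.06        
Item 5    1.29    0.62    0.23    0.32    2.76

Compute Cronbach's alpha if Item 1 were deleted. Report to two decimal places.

Remaining items: Item 2, Item 3, Item 4, Item 5 (k = 4).
sum of item variances = 1.08 + 0.69 + 1.06 + 2.76 = 5.59
total variance = 5.59 + 2 × 1.53 = 8.65
α (item deleted) = (4/3)·(1 − 5.59/8.65) = 0.47

α = 0.47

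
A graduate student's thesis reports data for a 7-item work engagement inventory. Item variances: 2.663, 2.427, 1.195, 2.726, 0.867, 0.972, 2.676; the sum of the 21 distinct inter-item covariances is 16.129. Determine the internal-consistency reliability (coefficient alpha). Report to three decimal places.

Σσᵢ² = 2.663 + 2.427 + 1.195 + 2.726 + 0.867 + 0.972 + 2.676 = 13.526
Sum of distinct covariances = 16.129
total variance = Σσᵢ² + 2·Σcov = 13.526 + 2 × 16.129 = 45.784
α = (7/6)·(1 − 13.526/45.784) = 0.822

coefficient alpha = 0.822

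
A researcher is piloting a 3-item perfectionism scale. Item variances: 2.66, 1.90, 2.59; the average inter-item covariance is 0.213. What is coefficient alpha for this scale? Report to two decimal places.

α = 0.23

ΣVar(i) = 2.66 + 1.90 + 2.59 = 7.15
Sum of the 3 distinct covariances = 3 × 0.213 = 0.639
σ²_T = ΣVar(i) + 2·Σcov = 7.15 + 2 × 0.639 = 8.428
α = (3/2)·(1 − 7.15/8.428) = 0.23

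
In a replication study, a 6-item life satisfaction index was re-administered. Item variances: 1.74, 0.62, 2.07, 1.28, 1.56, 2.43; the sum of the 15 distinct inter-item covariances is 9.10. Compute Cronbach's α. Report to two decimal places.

α = 0.78

ΣVar(i) = 1.74 + 0.62 + 2.07 + 1.28 + 1.56 + 2.43 = 9.70
Sum of distinct covariances = 9.10
Var(T) = ΣVar(i) + 2·Σcov = 9.70 + 2 × 9.10 = 27.90
α = (6/5)·(1 − 9.70/27.90) = 0.78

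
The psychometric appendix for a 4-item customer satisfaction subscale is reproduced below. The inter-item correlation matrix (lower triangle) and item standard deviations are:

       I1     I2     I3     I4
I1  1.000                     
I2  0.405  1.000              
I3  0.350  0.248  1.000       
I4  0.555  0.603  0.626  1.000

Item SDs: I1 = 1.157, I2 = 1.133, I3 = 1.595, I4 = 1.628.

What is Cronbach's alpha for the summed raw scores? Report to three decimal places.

Σσ²ᵢ = 1.157² + 1.133² + 1.595² + 1.628² = 7.8167
Covariances σ_ij = r_ij · s_i · s_j:
  σ(I1,I2) = 0.405 × 1.157 × 1.133 = 0.5309
  σ(I1,I3) = 0.350 × 1.157 × 1.595 = 0.6459
  σ(I1,I4) = 0.555 × 1.157 × 1.628 = 1.0454
  σ(I2,I3) = 0.248 × 1.133 × 1.595 = 0.4482
  σ(I2,I4) = 0.603 × 1.133 × 1.628 = 1.1122
  σ(I3,I4) = 0.626 × 1.595 × 1.628 = 1.6255
σ²_T = Σσ²ᵢ + 2·Σσ_ij = 7.8167 + 2 × 5.4081 = 18.6329
α = (4/3)·(1 − 7.8167/18.6329) = 0.774

Cronbach's alpha = 0.774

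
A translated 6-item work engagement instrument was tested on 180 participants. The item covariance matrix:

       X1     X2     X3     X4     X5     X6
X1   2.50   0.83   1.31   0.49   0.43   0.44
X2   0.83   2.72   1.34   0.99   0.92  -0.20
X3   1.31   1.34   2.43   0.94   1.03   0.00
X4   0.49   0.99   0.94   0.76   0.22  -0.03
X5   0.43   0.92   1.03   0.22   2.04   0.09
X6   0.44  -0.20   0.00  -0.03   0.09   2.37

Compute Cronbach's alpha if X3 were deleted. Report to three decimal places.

α = 0.557

Remaining items: X1, X2, X4, X5, X6 (k = 5).
ΣVar(i) = 2.50 + 2.72 + 0.76 + 2.04 + 2.37 = 10.39
σ²_T = 10.39 + 2 × 4.18 = 18.75
α (item deleted) = (5/4)·(1 − 10.39/18.75) = 0.557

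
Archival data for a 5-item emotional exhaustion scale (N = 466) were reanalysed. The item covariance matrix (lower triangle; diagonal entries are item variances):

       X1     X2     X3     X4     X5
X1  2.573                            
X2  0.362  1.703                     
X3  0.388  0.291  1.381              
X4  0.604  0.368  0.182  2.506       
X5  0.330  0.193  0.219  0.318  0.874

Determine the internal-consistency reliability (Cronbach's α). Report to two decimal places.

Cronbach's α = 0.52

Σσᵢ² = 2.573 + 1.703 + 1.381 + 2.506 + 0.874 = 9.037
Sum of off-diagonal covariances = 3.255
Var(T) = 9.037 + 2 × 3.255 = 15.547
α = (k/(k−1))·(1 − Σσᵢ²/Var(T)) = (5/4)·(1 − 9.037/15.547) = 0.52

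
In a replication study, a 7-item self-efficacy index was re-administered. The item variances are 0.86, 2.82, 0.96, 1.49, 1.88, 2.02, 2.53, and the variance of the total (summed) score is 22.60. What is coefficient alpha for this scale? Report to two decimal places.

α = 0.52

Σσ²ᵢ = 0.86 + 2.82 + 0.96 + 1.49 + 1.88 + 2.02 + 2.53 = 12.56
α = (k/(k−1))·(1 − Σσ²ᵢ/Var(T)) = (7/6)·(1 − 12.56/22.60) = 0.52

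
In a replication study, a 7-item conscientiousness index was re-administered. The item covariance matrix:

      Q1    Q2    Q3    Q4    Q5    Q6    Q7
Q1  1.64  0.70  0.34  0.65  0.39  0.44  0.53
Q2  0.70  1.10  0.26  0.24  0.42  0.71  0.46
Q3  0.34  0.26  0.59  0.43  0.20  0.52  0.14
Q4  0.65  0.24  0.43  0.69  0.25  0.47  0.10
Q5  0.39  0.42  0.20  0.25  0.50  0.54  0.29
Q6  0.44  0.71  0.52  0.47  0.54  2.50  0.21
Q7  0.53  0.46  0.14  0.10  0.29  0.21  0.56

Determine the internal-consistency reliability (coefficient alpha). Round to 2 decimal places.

coefficient alpha = 0.80

ΣVar(i) = 1.64 + 1.10 + 0.59 + 0.69 + 0.50 + 2.50 + 0.56 = 7.58
Sum of the distinct covariances = 8.29
total variance = 7.58 + 2 × 8.29 = 24.16
α = (k/(k−1))·(1 − ΣVar(i)/total variance) = (7/6)·(1 − 7.58/24.16) = 0.80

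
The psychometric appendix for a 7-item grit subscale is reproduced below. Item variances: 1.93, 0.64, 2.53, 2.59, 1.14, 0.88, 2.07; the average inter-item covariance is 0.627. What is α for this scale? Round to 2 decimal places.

ΣVar(i) = 1.93 + 0.64 + 2.53 + 2.59 + 1.14 + 0.88 + 2.07 = 11.78
Sum of the 21 distinct covariances = 21 × 0.627 = 13.167
σ²_T = ΣVar(i) + 2·Σcov = 11.78 + 2 × 13.167 = 38.114
α = (7/6)·(1 − 11.78/38.114) = 0.81

α = 0.81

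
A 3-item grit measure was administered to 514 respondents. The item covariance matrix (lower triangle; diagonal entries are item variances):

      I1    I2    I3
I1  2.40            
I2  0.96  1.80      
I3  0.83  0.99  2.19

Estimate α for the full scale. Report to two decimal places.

α = 0.70

sum of item variances = 2.40 + 1.80 + 2.19 = 6.39
Σ_{i<j} σ_ij = 2.78
σ²_total = 6.39 + 2 × 2.78 = 11.95
α = (k/(k−1))·(1 − sum of item variances/σ²_total) = (3/2)·(1 − 6.39/11.95) = 0.70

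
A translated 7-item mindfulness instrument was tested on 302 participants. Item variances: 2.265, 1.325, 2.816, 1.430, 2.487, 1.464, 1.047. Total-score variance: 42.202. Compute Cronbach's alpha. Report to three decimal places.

Cronbach's alpha = 0.812

sum of item variances = 2.265 + 1.325 + 2.816 + 1.430 + 2.487 + 1.464 + 1.047 = 12.834
α = (k/(k−1))·(1 − sum of item variances/total variance) = (7/6)·(1 − 12.834/42.202) = 0.812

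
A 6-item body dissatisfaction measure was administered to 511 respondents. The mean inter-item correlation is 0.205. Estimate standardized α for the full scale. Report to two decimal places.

Standardized α = k·r̄ / (1 + (k−1)·r̄) = 6 × 0.205 / (1 + 5 × 0.205)
  = 1.2300 / 2.0250 = 0.61

α = 0.61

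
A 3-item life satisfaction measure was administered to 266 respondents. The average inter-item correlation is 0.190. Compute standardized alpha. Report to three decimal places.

Standardized α = k·r̄ / (1 + (k−1)·r̄) = 3 × 0.190 / (1 + 2 × 0.190)
  = 0.5700 / 1.3800 = 0.413

standardized alpha = 0.413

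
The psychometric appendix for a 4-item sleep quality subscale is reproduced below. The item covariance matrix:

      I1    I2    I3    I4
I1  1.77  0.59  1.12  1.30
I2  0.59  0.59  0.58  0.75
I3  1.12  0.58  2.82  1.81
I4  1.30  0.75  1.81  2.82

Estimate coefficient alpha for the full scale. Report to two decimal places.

ΣVar(i) = 1.77 + 0.59 + 2.82 + 2.82 = 8.00
Sum of the distinct covariances = 6.15
total variance = 8.00 + 2 × 6.15 = 20.30
α = (k/(k−1))·(1 − ΣVar(i)/total variance) = (4/3)·(1 − 8.00/20.30) = 0.81

coefficient alpha = 0.81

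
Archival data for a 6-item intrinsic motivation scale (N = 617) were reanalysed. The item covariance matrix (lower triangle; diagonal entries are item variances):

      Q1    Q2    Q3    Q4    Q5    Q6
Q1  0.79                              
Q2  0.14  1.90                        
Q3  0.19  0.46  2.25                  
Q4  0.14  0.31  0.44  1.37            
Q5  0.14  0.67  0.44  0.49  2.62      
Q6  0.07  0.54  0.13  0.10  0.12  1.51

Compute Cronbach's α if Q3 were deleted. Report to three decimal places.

Cronbach's α = 0.499

Remaining items: Q1, Q2, Q4, Q5, Q6 (k = 5).
Σσᵢ² = 0.79 + 1.90 + 1.37 + 2.62 + 1.51 = 8.19
total variance = 8.19 + 2 × 2.72 = 13.63
α (item deleted) = (5/4)·(1 − 8.19/13.63) = 0.499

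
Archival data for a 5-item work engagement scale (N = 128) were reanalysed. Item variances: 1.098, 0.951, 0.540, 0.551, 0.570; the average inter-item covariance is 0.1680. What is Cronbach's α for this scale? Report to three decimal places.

Cronbach's α = 0.594

ΣVar(i) = 1.098 + 0.951 + 0.540 + 0.551 + 0.570 = 3.710
Sum of the 10 distinct covariances = 10 × 0.1680 = 1.6800
σ²_T = ΣVar(i) + 2·Σcov = 3.710 + 2 × 1.6800 = 7.0700
α = (5/4)·(1 − 3.710/7.0700) = 0.594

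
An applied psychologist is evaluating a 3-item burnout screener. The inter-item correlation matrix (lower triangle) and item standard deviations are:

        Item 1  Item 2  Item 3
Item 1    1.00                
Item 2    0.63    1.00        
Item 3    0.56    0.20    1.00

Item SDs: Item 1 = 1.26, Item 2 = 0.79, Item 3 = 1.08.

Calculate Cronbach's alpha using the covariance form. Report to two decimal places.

Σσ²ᵢ = 1.26² + 0.79² + 1.08² = 3.3781
Covariances σ_ij = r_ij · s_i · s_j:
  σ(Item 1,Item 2) = 0.63 × 1.26 × 0.79 = 0.6271
  σ(Item 1,Item 3) = 0.56 × 1.26 × 1.08 = 0.7620
  σ(Item 2,Item 3) = 0.20 × 0.79 × 1.08 = 0.1706
σ²_T = Σσ²ᵢ + 2·Σσ_ij = 3.3781 + 2 × 1.5597 = 6.4975
α = (3/2)·(1 − 3.3781/6.4975) = 0.72

α = 0.72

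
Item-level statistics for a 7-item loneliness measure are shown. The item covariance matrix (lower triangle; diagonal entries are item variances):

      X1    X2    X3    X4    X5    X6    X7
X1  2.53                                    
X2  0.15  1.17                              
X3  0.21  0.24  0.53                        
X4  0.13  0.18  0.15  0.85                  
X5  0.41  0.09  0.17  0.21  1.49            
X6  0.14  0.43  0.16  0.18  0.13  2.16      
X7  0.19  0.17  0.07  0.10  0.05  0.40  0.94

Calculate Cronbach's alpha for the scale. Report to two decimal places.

α = 0.53

Σσ²ᵢ = 2.53 + 1.17 + 0.53 + 0.85 + 1.49 + 2.16 + 0.94 = 9.67
Σ_{i<j} σ_ij = 3.96
σ²_total = 9.67 + 2 × 3.96 = 17.59
α = (k/(k−1))·(1 − Σσ²ᵢ/σ²_total) = (7/6)·(1 − 9.67/17.59) = 0.53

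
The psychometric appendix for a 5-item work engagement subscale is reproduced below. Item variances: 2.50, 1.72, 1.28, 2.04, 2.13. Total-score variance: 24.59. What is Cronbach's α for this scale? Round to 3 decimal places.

Σσᵢ² = 2.50 + 1.72 + 1.28 + 2.04 + 2.13 = 9.67
α = (k/(k−1))·(1 − Σσᵢ²/σ²_total) = (5/4)·(1 − 9.67/24.59) = 0.758

α = 0.758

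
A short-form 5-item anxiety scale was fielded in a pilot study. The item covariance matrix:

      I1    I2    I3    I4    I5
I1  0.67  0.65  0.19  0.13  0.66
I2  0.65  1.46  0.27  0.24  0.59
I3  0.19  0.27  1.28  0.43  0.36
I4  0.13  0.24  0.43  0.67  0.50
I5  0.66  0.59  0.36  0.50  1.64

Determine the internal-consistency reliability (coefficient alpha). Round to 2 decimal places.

Σσᵢ² = 0.67 + 1.46 + 1.28 + 0.67 + 1.64 = 5.72
Sum of off-diagonal covariances = 4.02
total variance = 5.72 + 2 × 4.02 = 13.76
α = (k/(k−1))·(1 − Σσᵢ²/total variance) = (5/4)·(1 − 5.72/13.76) = 0.73

coefficient alpha = 0.73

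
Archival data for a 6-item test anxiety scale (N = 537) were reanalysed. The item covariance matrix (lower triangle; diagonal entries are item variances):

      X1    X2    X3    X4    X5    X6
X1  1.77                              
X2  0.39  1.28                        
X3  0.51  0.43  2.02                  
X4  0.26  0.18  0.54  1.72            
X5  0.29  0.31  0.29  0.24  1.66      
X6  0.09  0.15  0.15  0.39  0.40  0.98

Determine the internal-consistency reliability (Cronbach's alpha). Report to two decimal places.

Σσ²ᵢ = 1.77 + 1.28 + 2.02 + 1.72 + 1.66 + 0.98 = 9.43
Σ_{i<j} σ_ij = 4.62
total variance = 9.43 + 2 × 4.62 = 18.67
α = (k/(k−1))·(1 − Σσ²ᵢ/total variance) = (6/5)·(1 − 9.43/18.67) = 0.59

α = 0.59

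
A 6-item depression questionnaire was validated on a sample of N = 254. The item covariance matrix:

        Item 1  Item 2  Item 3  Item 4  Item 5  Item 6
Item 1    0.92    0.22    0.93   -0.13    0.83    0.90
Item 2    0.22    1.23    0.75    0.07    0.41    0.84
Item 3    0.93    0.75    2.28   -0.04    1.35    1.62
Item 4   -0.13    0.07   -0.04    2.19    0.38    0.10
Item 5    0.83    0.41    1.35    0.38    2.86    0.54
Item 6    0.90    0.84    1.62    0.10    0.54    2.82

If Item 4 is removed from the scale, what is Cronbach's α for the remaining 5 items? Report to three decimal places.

Remaining items: Item 1, Item 2, Item 3, Item 5, Item 6 (k = 5).
ΣVar(i) = 0.92 + 1.23 + 2.28 + 2.86 + 2.82 = 10.11
σ²_T = 10.11 + 2 × 8.39 = 26.89
α (item deleted) = (5/4)·(1 − 10.11/26.89) = 0.780

Cronbach's α = 0.780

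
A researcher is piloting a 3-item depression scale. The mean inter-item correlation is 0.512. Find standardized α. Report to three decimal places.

standardized α = 0.759

Standardized α = k·r̄ / (1 + (k−1)·r̄) = 3 × 0.512 / (1 + 2 × 0.512)
  = 1.5360 / 2.0240 = 0.759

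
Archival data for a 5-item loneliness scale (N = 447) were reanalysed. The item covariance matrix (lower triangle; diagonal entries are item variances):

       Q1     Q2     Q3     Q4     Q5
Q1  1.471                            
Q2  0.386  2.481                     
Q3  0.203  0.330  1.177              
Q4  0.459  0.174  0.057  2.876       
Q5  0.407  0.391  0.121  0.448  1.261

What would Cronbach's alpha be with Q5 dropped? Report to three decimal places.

Cronbach's alpha = 0.382

Remaining items: Q1, Q2, Q3, Q4 (k = 4).
ΣVar(i) = 1.471 + 2.481 + 1.177 + 2.876 = 8.005
Var(T) = 8.005 + 2 × 1.609 = 11.223
α (item deleted) = (4/3)·(1 − 8.005/11.223) = 0.382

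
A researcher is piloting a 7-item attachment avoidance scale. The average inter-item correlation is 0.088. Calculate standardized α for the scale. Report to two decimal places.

Standardized α = k·r̄ / (1 + (k−1)·r̄) = 7 × 0.088 / (1 + 6 × 0.088)
  = 0.6160 / 1.5280 = 0.40

α = 0.40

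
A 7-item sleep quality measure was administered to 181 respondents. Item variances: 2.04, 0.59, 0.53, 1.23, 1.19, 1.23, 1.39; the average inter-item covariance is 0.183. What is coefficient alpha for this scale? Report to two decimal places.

Σσᵢ² = 2.04 + 0.59 + 0.53 + 1.23 + 1.19 + 1.23 + 1.39 = 8.20
Sum of the 21 distinct covariances = 21 × 0.183 = 3.843
σ²_T = Σσᵢ² + 2·Σcov = 8.20 + 2 × 3.843 = 15.886
α = (7/6)·(1 − 8.20/15.886) = 0.56

α = 0.56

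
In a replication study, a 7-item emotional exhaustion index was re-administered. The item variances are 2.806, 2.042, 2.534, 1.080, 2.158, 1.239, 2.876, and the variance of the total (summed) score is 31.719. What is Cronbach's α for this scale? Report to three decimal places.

Σσᵢ² = 2.806 + 2.042 + 2.534 + 1.080 + 2.158 + 1.239 + 2.876 = 14.735
α = (k/(k−1))·(1 − Σσᵢ²/total variance) = (7/6)·(1 − 14.735/31.719) = 0.625

α = 0.625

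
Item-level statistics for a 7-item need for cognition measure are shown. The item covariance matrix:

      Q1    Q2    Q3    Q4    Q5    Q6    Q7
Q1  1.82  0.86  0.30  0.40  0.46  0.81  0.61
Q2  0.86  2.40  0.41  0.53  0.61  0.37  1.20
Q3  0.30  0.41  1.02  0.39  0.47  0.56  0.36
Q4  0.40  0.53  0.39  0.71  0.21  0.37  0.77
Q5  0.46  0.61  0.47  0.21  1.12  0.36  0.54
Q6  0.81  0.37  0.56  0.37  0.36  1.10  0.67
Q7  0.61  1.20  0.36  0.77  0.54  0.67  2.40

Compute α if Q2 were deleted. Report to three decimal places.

Remaining items: Q1, Q3, Q4, Q5, Q6, Q7 (k = 6).
Σσᵢ² = 1.82 + 1.02 + 0.71 + 1.12 + 1.10 + 2.40 = 8.17
total variance = 8.17 + 2 × 7.28 = 22.73
α (item deleted) = (6/5)·(1 − 8.17/22.73) = 0.769

α = 0.769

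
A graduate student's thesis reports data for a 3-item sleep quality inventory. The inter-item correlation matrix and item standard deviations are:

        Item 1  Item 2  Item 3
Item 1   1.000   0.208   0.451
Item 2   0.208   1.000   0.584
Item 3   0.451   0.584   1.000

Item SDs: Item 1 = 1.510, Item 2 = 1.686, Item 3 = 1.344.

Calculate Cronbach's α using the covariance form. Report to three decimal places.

Cronbach's α = 0.666

Σσ²ᵢ = 1.510² + 1.686² + 1.344² = 6.9290
Covariances σ_ij = r_ij · s_i · s_j:
  σ(Item 1,Item 2) = 0.208 × 1.510 × 1.686 = 0.5295
  σ(Item 1,Item 3) = 0.451 × 1.510 × 1.344 = 0.9153
  σ(Item 2,Item 3) = 0.584 × 1.686 × 1.344 = 1.3233
σ²_T = Σσ²ᵢ + 2·Σσ_ij = 6.9290 + 2 × 2.7681 = 12.4652
α = (3/2)·(1 − 6.9290/12.4652) = 0.666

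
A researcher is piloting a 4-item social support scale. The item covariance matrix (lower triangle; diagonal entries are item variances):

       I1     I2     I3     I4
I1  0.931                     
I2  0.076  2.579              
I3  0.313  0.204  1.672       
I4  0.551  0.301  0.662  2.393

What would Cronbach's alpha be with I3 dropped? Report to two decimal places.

α = 0.36

Remaining items: I1, I2, I4 (k = 3).
Σσᵢ² = 0.931 + 2.579 + 2.393 = 5.903
σ²_T = 5.903 + 2 × 0.928 = 7.759
α (item deleted) = (3/2)·(1 − 5.903/7.759) = 0.36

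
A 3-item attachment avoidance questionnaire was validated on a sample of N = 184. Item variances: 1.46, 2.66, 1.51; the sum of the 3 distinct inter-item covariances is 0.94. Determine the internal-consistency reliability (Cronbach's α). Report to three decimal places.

α = 0.375

ΣVar(i) = 1.46 + 2.66 + 1.51 = 5.63
Sum of distinct covariances = 0.94
total variance = ΣVar(i) + 2·Σcov = 5.63 + 2 × 0.94 = 7.51
α = (3/2)·(1 − 5.63/7.51) = 0.375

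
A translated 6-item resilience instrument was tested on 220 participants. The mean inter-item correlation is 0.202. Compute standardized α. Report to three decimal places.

Standardized α = k·r̄ / (1 + (k−1)·r̄) = 6 × 0.202 / (1 + 5 × 0.202)
  = 1.2120 / 2.0100 = 0.603

standardized α = 0.603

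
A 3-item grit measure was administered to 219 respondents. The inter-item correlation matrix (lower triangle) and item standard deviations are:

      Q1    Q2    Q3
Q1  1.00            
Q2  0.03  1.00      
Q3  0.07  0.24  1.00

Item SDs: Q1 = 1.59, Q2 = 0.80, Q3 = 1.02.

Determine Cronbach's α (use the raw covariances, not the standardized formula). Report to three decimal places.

Cronbach's α = 0.213

Σσ²ᵢ = 1.59² + 0.80² + 1.02² = 4.2085
Covariances σ_ij = r_ij · s_i · s_j:
  σ(Q1,Q2) = 0.03 × 1.59 × 0.80 = 0.0382
  σ(Q1,Q3) = 0.07 × 1.59 × 1.02 = 0.1135
  σ(Q2,Q3) = 0.24 × 0.80 × 1.02 = 0.1958
σ²_T = Σσ²ᵢ + 2·Σσ_ij = 4.2085 + 2 × 0.3475 = 4.9035
α = (3/2)·(1 − 4.2085/4.9035) = 0.213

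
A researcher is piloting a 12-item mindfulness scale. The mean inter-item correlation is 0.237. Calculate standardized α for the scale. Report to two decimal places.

standardized α = 0.79

Standardized α = k·r̄ / (1 + (k−1)·r̄) = 12 × 0.237 / (1 + 11 × 0.237)
  = 2.8440 / 3.6070 = 0.79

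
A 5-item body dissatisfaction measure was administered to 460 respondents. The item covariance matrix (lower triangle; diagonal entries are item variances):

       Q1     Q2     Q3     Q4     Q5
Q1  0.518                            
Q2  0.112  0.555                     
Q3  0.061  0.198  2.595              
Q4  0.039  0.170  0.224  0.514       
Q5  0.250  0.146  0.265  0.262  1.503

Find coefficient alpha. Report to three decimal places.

Σσ²ᵢ = 0.518 + 0.555 + 2.595 + 0.514 + 1.503 = 5.685
Sum of off-diagonal covariances = 1.727
Var(T) = 5.685 + 2 × 1.727 = 9.139
α = (k/(k−1))·(1 − Σσ²ᵢ/Var(T)) = (5/4)·(1 − 5.685/9.139) = 0.472

α = 0.472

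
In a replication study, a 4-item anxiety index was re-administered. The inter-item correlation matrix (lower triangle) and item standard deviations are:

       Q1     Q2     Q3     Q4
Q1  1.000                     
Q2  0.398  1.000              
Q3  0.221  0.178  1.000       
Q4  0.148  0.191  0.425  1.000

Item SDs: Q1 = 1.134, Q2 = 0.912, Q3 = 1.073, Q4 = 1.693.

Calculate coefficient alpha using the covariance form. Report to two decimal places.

Σσ²ᵢ = 1.134² + 0.912² + 1.073² + 1.693² = 6.1353
Covariances σ_ij = r_ij · s_i · s_j:
  σ(Q1,Q2) = 0.398 × 1.134 × 0.912 = 0.4116
  σ(Q1,Q3) = 0.221 × 1.134 × 1.073 = 0.2689
  σ(Q1,Q4) = 0.148 × 1.134 × 1.693 = 0.2841
  σ(Q2,Q3) = 0.178 × 0.912 × 1.073 = 0.1742
  σ(Q2,Q4) = 0.191 × 0.912 × 1.693 = 0.2949
  σ(Q3,Q4) = 0.425 × 1.073 × 1.693 = 0.7721
σ²_T = Σσ²ᵢ + 2·Σσ_ij = 6.1353 + 2 × 2.2058 = 10.5469
α = (4/3)·(1 − 6.1353/10.5469) = 0.56

α = 0.56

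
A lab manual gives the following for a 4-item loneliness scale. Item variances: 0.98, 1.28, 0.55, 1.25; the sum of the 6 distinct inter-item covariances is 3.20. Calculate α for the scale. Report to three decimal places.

α = 0.816

Σσ²ᵢ = 0.98 + 1.28 + 0.55 + 1.25 = 4.06
Sum of distinct covariances = 3.20
σ²_total = Σσ²ᵢ + 2·Σcov = 4.06 + 2 × 3.20 = 10.46
α = (4/3)·(1 − 4.06/10.46) = 0.816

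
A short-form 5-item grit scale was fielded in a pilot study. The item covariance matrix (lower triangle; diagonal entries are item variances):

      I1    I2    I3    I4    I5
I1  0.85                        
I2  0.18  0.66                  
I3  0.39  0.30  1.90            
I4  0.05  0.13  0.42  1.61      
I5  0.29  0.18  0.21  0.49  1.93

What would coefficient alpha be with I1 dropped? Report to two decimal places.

Remaining items: I2, I3, I4, I5 (k = 4).
sum of item variances = 0.66 + 1.90 + 1.61 + 1.93 = 6.10
Var(T) = 6.10 + 2 × 1.73 = 9.56
α (item deleted) = (4/3)·(1 − 6.10/9.56) = 0.48

coefficient alpha = 0.48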